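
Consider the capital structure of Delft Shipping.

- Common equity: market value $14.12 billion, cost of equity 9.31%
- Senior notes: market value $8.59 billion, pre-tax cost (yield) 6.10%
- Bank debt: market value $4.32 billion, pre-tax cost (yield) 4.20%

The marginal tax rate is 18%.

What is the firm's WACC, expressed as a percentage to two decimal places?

7.00%

Total capital V = 14.12 + 8.59 + 4.32 = 27.03.
Equity: weight = 14.12/27.03 = 0.5224; cost = 9.31%.
Senior notes: weight = 8.59/27.03 = 0.3178; after-tax cost = 6.1% × (1 − 18%) = 5.0020%.
Bank debt: weight = 4.32/27.03 = 0.1598; after-tax cost = 4.2% × (1 − 18%) = 3.4440%.
WACC = 0.5224 × 9.3100% + 0.3178 × 5.0020% + 0.1598 × 3.4440% = 7.0034%.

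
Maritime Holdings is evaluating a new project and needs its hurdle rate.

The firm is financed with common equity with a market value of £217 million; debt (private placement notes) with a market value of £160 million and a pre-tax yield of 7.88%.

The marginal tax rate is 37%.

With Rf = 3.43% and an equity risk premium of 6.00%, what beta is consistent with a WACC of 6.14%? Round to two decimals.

0.60

Total capital V = 217 + 160 = 377.
Equity weight = 217/377 = 0.5756.
Private placement notes weight = 160/377 = 0.4244.
Debt contribution = 0.4244 × 7.88% × (1 − 37%) = 2.1069%.
Required equity contribution = 6.14% − 2.1069% = 4.0331%  ⇒  Re = 7.0068%.
CAPM: 7.0068% = 3.43% + β × 6.0%  ⇒  β = 0.5961.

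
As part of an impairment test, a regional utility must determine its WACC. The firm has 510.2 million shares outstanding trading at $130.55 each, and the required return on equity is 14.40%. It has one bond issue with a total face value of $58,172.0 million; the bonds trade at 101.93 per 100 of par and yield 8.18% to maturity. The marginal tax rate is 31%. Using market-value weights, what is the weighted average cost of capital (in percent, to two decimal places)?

10.28%

Market value of equity E = 130.55 × 510.2m = 66606.61m. Market value of debt D = 58172m × 101.93/100 = 59294.7196m.
Total capital V = 66606.61 + 59294.7196 = 125901.3296.
Equity: weight = 66606.61/125901.3296 = 0.5290; cost = 14.4%.
Bonds outstanding: weight = 59294.7196/125901.3296 = 0.4710; after-tax cost = 8.18% × (1 − 31%) = 5.6442%.
WACC = 0.5290 × 14.4000% + 0.4710 × 5.6442% = 10.2764%.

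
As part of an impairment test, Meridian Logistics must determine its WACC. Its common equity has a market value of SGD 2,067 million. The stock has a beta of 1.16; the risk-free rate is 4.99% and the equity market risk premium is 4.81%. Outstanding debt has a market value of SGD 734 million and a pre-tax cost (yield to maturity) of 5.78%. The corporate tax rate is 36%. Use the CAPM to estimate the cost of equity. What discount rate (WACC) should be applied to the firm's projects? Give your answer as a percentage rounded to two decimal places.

Cost of equity via CAPM: Re = 4.99% + 1.16 × 4.81% = 10.5696%.
Total capital V = 2067 + 734 = 2801.
Equity: weight = 2067/2801 = 0.7380; cost = 10.5696%.
Debt: weight = 734/2801 = 0.2620; after-tax cost = 5.78% × (1 − 36%) = 3.6992%.
WACC = 0.7380 × 10.5696% + 0.2620 × 3.6992% = 8.7692%.

8.77%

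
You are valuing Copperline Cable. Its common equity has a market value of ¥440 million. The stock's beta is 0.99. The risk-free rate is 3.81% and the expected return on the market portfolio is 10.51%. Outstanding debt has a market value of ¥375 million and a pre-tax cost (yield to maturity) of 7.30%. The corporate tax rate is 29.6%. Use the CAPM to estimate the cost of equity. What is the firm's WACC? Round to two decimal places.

8.00%

Market risk premium = 10.51% − 3.81% = 6.7%.
Cost of equity via CAPM: Re = 3.81% + 0.99 × 6.7% = 10.4430%.
Total capital V = 440 + 375 = 815.
Equity: weight = 440/815 = 0.5399; cost = 10.443%.
Debt: weight = 375/815 = 0.4601; after-tax cost = 7.3% × (1 − 29.6%) = 5.1392%.
WACC = 0.5399 × 10.4430% + 0.4601 × 5.1392% = 8.0026%.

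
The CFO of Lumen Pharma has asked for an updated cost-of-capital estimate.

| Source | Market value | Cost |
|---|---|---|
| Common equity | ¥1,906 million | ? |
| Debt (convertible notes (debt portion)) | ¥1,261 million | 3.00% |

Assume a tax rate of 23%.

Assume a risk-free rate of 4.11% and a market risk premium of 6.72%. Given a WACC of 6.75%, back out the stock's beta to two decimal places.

Total capital V = 1906 + 1261 = 3167.
Equity weight = 1906/3167 = 0.6018.
Convertible notes (debt portion) weight = 1261/3167 = 0.3982.
Debt contribution = 0.3982 × 3% × (1 − 23%) = 0.9198%.
Required equity contribution = 6.75% − 0.9198% = 5.8302%  ⇒  Re = 9.6875%.
CAPM: 9.6875% = 4.11% + β × 6.72%  ⇒  β = 0.8300.

0.83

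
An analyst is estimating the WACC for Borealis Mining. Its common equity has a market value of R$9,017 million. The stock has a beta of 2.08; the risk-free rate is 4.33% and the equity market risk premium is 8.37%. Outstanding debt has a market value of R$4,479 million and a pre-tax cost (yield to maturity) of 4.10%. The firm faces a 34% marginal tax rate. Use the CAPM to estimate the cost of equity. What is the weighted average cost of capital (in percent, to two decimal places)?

15.42%

Cost of equity via CAPM: Re = 4.33% + 2.08 × 8.37% = 21.7396%.
Total capital V = 9017 + 4479 = 13496.
Equity: weight = 9017/13496 = 0.6681; cost = 21.7396%.
Debt: weight = 4479/13496 = 0.3319; after-tax cost = 4.1% × (1 − 34%) = 2.7060%.
WACC = 0.6681 × 21.7396% + 0.3319 × 2.7060% = 15.4228%.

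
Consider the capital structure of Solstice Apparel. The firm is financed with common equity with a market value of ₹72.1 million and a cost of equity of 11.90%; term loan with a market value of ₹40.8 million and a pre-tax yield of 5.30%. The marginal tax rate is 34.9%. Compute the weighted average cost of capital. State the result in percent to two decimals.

Total capital V = 72.1 + 40.8 = 112.9.
Equity: weight = 72.1/112.9 = 0.6386; cost = 11.9%.
Term loan: weight = 40.8/112.9 = 0.3614; after-tax cost = 5.3% × (1 − 34.9%) = 3.4503%.
WACC = 0.6386 × 11.9000% + 0.3614 × 3.4503% = 8.8464%.

8.85%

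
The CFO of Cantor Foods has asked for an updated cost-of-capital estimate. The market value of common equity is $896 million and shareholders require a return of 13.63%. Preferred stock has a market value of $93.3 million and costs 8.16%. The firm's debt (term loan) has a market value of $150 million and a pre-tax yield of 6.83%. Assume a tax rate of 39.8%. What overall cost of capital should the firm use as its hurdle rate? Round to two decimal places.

Total capital V = 896 + 93.3 + 150 = 1139.3.
Equity: weight = 896/1139.3 = 0.7864; cost = 13.63%.
Preferred: weight = 93.3/1139.3 = 0.0819; cost = 8.16%.
Term loan: weight = 150/1139.3 = 0.1317; after-tax cost = 6.83% × (1 − 39.8%) = 4.1117%.
WACC = 0.7864 × 13.6300% + 0.0819 × 8.1600% + 0.1317 × 4.1117% = 11.9289%.

11.93%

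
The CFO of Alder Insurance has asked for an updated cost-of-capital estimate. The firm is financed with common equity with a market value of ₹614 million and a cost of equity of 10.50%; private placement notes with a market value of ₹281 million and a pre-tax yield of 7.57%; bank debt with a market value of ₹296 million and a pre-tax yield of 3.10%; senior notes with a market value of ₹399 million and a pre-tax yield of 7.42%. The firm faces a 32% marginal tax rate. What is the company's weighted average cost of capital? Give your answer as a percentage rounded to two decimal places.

Total capital V = 614 + 281 + 296 + 399 = 1590.
Equity: weight = 614/1590 = 0.3862; cost = 10.5%.
Private placement notes: weight = 281/1590 = 0.1767; after-tax cost = 7.57% × (1 − 32%) = 5.1476%.
Bank debt: weight = 296/1590 = 0.1862; after-tax cost = 3.1% × (1 − 32%) = 2.1080%.
Senior notes: weight = 399/1590 = 0.2509; after-tax cost = 7.42% × (1 − 32%) = 5.0456%.
WACC = 0.3862 × 10.5000% + 0.1767 × 5.1476% + 0.1862 × 2.1080% + 0.2509 × 5.0456% = 6.6230%.

6.62%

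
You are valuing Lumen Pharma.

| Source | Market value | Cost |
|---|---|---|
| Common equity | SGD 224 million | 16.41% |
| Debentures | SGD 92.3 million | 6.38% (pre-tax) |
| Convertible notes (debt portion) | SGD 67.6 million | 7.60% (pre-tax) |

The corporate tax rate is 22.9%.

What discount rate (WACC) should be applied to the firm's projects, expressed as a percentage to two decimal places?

Total capital V = 224 + 92.3 + 67.6 = 383.9.
Equity: weight = 224/383.9 = 0.5835; cost = 16.41%.
Debentures: weight = 92.3/383.9 = 0.2404; after-tax cost = 6.38% × (1 − 22.9%) = 4.9190%.
Convertible notes (debt portion): weight = 67.6/383.9 = 0.1761; after-tax cost = 7.6% × (1 − 22.9%) = 5.8596%.
WACC = 0.5835 × 16.4100% + 0.2404 × 4.9190% + 0.1761 × 5.8596% = 11.7895%.

11.79%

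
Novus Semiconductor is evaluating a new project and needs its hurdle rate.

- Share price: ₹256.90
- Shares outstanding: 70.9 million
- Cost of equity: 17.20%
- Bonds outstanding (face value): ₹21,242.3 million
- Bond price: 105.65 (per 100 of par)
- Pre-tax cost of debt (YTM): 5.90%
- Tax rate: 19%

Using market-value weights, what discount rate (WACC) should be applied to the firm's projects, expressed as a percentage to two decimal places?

Market value of equity E = 256.9 × 70.9m = 18214.21m. Market value of debt D = 21242.3m × 105.65/100 = 22442.48995m.
Total capital V = 18214.21 + 22442.48995 = 40656.69995.
Equity: weight = 18214.21/40656.69995 = 0.4480; cost = 17.2%.
Bonds outstanding: weight = 22442.48995/40656.69995 = 0.5520; after-tax cost = 5.9% × (1 − 19%) = 4.7790%.
WACC = 0.4480 × 17.2000% + 0.5520 × 4.7790% = 10.3436%.

10.34%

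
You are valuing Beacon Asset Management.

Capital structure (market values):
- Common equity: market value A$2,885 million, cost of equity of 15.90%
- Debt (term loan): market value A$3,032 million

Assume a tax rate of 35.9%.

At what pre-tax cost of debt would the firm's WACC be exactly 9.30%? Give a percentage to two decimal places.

4.71%

Total capital V = 2885 + 3032 = 5917.
Equity weight = 2885/5917 = 0.4876.
Term loan weight = 3032/5917 = 0.5124.
Equity contribution = 0.4876 × 15.9% = 7.7525%.
Remaining for debt = 9.3% − 7.7525% = 1.5475%.
Rd × (1 − 35.9%) × 0.5124 = 1.5475%  ⇒  Rd = 4.7114%.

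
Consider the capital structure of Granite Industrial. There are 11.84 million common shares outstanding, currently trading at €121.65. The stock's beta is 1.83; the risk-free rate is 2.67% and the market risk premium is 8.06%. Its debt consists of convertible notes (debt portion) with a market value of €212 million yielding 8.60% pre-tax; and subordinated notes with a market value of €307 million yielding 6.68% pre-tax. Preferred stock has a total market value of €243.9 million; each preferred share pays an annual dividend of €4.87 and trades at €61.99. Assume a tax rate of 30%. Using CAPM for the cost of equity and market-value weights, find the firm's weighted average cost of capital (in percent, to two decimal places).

Cost of equity via CAPM: Re = 2.67% + 1.83 × 8.06% = 17.4198%.
Cost of preferred: Rp = 4.87 / 61.99 = 7.8561%.
Market value of equity E = 121.65 × 11.84m = 1440.336m.
Total capital V = 1440.336 + 243.9 + 212 + 307 = 2203.236.
Equity: weight = 1440.336/2203.236 = 0.6537; cost = 17.4198%.
Preferred: weight = 243.9/2203.236 = 0.1107; cost = 7.8561%.
Convertible notes (debt portion): weight = 212/2203.236 = 0.0962; after-tax cost = 8.6% × (1 − 30%) = 6.0200%.
Subordinated notes: weight = 307/2203.236 = 0.1393; after-tax cost = 6.68% × (1 − 30%) = 4.6760%.
WACC = 0.6537 × 17.4198% + 0.1107 × 7.8561% + 0.0962 × 6.0200% + 0.1393 × 4.6760% = 13.4885%.

13.49%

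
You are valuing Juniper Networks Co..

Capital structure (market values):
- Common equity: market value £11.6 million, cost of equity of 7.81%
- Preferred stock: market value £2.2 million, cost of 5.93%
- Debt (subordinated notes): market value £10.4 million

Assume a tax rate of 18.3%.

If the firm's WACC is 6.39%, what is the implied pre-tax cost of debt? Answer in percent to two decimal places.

6.00%

Total capital V = 11.6 + 2.2 + 10.4 = 24.2.
Equity weight = 11.6/24.2 = 0.4793.
Preferred weight = 2.2/24.2 = 0.0909.
Subordinated notes weight = 10.4/24.2 = 0.4298.
Equity contribution = 0.4793 × 7.81% = 3.7436%.
Preferred contribution = 0.0909 × 5.93% = 0.5391%.
Remaining for debt = 6.39% − 4.2827% = 2.1073%.
Rd × (1 − 18.3%) × 0.4298 = 2.1073%  ⇒  Rd = 6.0018%.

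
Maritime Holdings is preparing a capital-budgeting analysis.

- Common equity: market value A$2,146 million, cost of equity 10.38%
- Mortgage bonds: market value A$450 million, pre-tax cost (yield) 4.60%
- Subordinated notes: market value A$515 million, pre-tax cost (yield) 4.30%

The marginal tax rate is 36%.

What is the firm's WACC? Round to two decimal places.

Total capital V = 2146 + 450 + 515 = 3111.
Equity: weight = 2146/3111 = 0.6898; cost = 10.38%.
Mortgage bonds: weight = 450/3111 = 0.1446; after-tax cost = 4.6% × (1 − 36%) = 2.9440%.
Subordinated notes: weight = 515/3111 = 0.1655; after-tax cost = 4.3% × (1 − 36%) = 2.7520%.
WACC = 0.6898 × 10.3800% + 0.1446 × 2.9440% + 0.1655 × 2.7520% = 8.0416%.

8.04%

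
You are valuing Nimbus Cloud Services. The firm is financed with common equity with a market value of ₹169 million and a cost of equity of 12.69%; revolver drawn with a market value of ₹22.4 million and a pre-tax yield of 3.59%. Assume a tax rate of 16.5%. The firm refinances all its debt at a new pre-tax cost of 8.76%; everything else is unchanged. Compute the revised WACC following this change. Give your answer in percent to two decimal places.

12.06%

After the change:
Total capital V = 169 + 22.4 = 191.4.
Equity: weight = 169/191.4 = 0.8830; cost = 12.69%.
Revolver drawn: weight = 22.4/191.4 = 0.1170; after-tax cost = 8.76% × (1 − 16.5%) = 7.3146%.
WACC = 0.8830 × 12.6900% + 0.1170 × 7.3146% = 12.0609%.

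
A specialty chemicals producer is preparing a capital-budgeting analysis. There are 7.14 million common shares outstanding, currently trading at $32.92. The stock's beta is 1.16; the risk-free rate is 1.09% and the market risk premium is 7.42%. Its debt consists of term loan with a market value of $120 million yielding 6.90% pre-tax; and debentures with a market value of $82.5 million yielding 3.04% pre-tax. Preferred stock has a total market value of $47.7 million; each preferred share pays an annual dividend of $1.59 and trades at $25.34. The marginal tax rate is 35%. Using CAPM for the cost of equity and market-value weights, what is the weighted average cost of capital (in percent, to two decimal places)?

Cost of equity via CAPM: Re = 1.09% + 1.16 × 7.42% = 9.6972%.
Cost of preferred: Rp = 1.59 / 25.34 = 6.2747%.
Market value of equity E = 32.92 × 7.14m = 235.0488m.
Total capital V = 235.0488 + 47.7 + 120 + 82.5 = 485.2488.
Equity: weight = 235.0488/485.2488 = 0.4844; cost = 9.6972%.
Preferred: weight = 47.7/485.2488 = 0.0983; cost = 6.2747%.
Term loan: weight = 120/485.2488 = 0.2473; after-tax cost = 6.9% × (1 − 35%) = 4.4850%.
Debentures: weight = 82.5/485.2488 = 0.1700; after-tax cost = 3.04% × (1 − 35%) = 1.9760%.
WACC = 0.4844 × 9.6972% + 0.0983 × 6.2747% + 0.2473 × 4.4850% + 0.1700 × 1.9760% = 6.7591%.

6.76%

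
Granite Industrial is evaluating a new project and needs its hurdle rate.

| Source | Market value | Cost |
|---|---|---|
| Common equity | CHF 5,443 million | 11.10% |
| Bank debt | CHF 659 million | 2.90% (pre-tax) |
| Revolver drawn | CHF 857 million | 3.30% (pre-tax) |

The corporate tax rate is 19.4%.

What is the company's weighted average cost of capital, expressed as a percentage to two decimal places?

Total capital V = 5443 + 659 + 857 = 6959.
Equity: weight = 5443/6959 = 0.7822; cost = 11.1%.
Bank debt: weight = 659/6959 = 0.0947; after-tax cost = 2.9% × (1 − 19.4%) = 2.3374%.
Revolver drawn: weight = 857/6959 = 0.1231; after-tax cost = 3.3% × (1 − 19.4%) = 2.6598%.
WACC = 0.7822 × 11.1000% + 0.0947 × 2.3374% + 0.1231 × 2.6598% = 9.2308%.

9.23%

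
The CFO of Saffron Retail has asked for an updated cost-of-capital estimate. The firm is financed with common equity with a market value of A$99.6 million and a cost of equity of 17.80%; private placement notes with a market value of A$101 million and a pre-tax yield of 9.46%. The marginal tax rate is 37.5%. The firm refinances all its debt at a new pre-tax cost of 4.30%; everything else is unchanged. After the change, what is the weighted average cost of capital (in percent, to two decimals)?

After the change:
Total capital V = 99.6 + 101 = 200.6.
Equity: weight = 99.6/200.6 = 0.4965; cost = 17.8%.
Private placement notes: weight = 101/200.6 = 0.5035; after-tax cost = 4.3% × (1 − 37.5%) = 2.6875%.
WACC = 0.4965 × 17.8000% + 0.5035 × 2.6875% = 10.1910%.

10.19%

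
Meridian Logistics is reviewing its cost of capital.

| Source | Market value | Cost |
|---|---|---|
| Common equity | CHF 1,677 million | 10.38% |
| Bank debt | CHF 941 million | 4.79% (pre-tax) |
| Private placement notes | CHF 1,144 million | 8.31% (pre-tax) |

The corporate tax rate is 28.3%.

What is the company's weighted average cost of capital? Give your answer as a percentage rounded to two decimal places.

Total capital V = 1677 + 941 + 1144 = 3762.
Equity: weight = 1677/3762 = 0.4458; cost = 10.38%.
Bank debt: weight = 941/3762 = 0.2501; after-tax cost = 4.79% × (1 − 28.3%) = 3.4344%.
Private placement notes: weight = 1144/3762 = 0.3041; after-tax cost = 8.31% × (1 − 28.3%) = 5.9583%.
WACC = 0.4458 × 10.3800% + 0.2501 × 3.4344% + 0.3041 × 5.9583% = 7.2981%.

7.30%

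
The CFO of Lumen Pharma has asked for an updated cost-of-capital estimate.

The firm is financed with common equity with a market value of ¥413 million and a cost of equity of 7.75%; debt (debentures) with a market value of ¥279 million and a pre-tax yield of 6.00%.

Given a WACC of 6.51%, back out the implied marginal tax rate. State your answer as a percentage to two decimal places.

Total capital V = 413 + 279 = 692.
Equity weight = 413/692 = 0.5968.
Debentures weight = 279/692 = 0.4032.
Equity contribution = 0.5968 × 7.75% = 4.6254%.
Debt contribution must be 6.51% − 4.6254% = 1.8846%.
0.4032 × 6% × (1 − T) = 1.8846%  ⇒  (1 − T) = 0.7791.
T = 22.0926%.

22.09%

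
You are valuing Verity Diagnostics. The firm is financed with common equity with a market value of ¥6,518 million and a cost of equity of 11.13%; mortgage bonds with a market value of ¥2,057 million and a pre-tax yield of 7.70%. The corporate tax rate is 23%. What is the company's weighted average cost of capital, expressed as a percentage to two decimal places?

Total capital V = 6518 + 2057 = 8575.
Equity: weight = 6518/8575 = 0.7601; cost = 11.13%.
Mortgage bonds: weight = 2057/8575 = 0.2399; after-tax cost = 7.7% × (1 − 23%) = 5.9290%.
WACC = 0.7601 × 11.1300% + 0.2399 × 5.9290% = 9.8824%.

9.88%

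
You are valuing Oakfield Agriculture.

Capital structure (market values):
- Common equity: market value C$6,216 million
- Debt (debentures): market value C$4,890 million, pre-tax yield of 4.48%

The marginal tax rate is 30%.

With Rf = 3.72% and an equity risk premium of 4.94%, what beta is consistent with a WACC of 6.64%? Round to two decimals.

Total capital V = 6216 + 4890 = 11106.
Equity weight = 6216/11106 = 0.5597.
Debentures weight = 4890/11106 = 0.4403.
Debt contribution = 0.4403 × 4.48% × (1 − 30%) = 1.3808%.
Required equity contribution = 6.64% − 1.3808% = 5.2592%  ⇒  Re = 9.3965%.
CAPM: 9.3965% = 3.72% + β × 4.94%  ⇒  β = 1.1491.

1.15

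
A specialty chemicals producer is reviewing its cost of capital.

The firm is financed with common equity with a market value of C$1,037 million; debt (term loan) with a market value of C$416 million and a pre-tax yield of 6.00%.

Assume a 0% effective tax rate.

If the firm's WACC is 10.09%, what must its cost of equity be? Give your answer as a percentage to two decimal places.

11.73%

Total capital V = 1037 + 416 = 1453.
Equity weight = 1037/1453 = 0.7137.
Term loan weight = 416/1453 = 0.2863.
Debt contribution = 0.2863 × 6% × (1 − 0%) = 1.7178%.
Required equity contribution = 10.09% − 1.7178% = 8.3722%.
Re = 8.3722% / 0.7137 = 11.7307%.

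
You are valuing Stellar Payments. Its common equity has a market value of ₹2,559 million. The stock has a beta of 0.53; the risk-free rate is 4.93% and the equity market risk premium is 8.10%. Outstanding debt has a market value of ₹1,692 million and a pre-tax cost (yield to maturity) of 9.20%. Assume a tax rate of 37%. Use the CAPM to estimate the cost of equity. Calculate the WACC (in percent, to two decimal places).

Cost of equity via CAPM: Re = 4.93% + 0.53 × 8.1% = 9.2230%.
Total capital V = 2559 + 1692 = 4251.
Equity: weight = 2559/4251 = 0.6020; cost = 9.223%.
Debt: weight = 1692/4251 = 0.3980; after-tax cost = 9.2% × (1 − 37%) = 5.7960%.
WACC = 0.6020 × 9.2230% + 0.3980 × 5.7960% = 7.8590%.

7.86%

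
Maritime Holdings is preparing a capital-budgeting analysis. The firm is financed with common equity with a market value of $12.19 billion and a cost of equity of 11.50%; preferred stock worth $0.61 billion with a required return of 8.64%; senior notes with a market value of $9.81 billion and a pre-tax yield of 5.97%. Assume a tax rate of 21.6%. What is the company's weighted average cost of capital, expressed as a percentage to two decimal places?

Total capital V = 12.19 + 0.61 + 9.81 = 22.61.
Equity: weight = 12.19/22.61 = 0.5391; cost = 11.5%.
Preferred: weight = 0.61/22.61 = 0.0270; cost = 8.64%.
Senior notes: weight = 9.81/22.61 = 0.4339; after-tax cost = 5.97% × (1 − 21.6%) = 4.6805%.
WACC = 0.5391 × 11.5000% + 0.0270 × 8.6400% + 0.4339 × 4.6805% = 8.4640%.

8.46%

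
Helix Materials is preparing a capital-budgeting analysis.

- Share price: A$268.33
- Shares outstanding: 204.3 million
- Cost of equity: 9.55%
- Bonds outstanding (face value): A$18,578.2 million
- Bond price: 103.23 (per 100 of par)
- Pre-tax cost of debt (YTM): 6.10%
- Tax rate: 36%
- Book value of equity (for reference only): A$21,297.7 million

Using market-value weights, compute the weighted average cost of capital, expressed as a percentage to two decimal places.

Market value of equity E = 268.33 × 204.3m = 54819.819m. Market value of debt D = 18578.2m × 103.23/100 = 19178.27586m.
Total capital V = 54819.819 + 19178.27586 = 73998.09486.
Equity: weight = 54819.819/73998.09486 = 0.7408; cost = 9.55%.
Bonds outstanding: weight = 19178.27586/73998.09486 = 0.2592; after-tax cost = 6.1% × (1 − 36%) = 3.9040%.
WACC = 0.7408 × 9.5500% + 0.2592 × 3.9040% = 8.0867%.

8.09%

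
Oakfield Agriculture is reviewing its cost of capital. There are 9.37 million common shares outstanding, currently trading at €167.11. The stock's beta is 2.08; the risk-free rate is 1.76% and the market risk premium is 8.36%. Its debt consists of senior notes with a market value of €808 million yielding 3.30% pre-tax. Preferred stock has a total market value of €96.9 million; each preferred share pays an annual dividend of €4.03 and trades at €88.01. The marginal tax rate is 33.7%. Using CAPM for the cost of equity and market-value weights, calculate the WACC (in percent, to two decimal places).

Cost of equity via CAPM: Re = 1.76% + 2.08 × 8.36% = 19.1488%.
Cost of preferred: Rp = 4.03 / 88.01 = 4.5790%.
Market value of equity E = 167.11 × 9.37m = 1565.8207m.
Total capital V = 1565.8207 + 96.9 + 808 = 2470.7207.
Equity: weight = 1565.8207/2470.7207 = 0.6338; cost = 19.1488%.
Preferred: weight = 96.9/2470.7207 = 0.0392; cost = 4.579%.
Senior notes: weight = 808/2470.7207 = 0.3270; after-tax cost = 3.3% × (1 − 33.7%) = 2.1879%.
WACC = 0.6338 × 19.1488% + 0.0392 × 4.5790% + 0.3270 × 2.1879% = 13.0307%.

13.03%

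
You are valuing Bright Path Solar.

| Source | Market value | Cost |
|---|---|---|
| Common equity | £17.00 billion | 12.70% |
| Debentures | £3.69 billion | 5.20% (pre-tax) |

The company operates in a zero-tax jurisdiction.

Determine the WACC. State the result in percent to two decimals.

Total capital V = 17 + 3.69 = 20.69.
Equity: weight = 17/20.69 = 0.8217; cost = 12.7%.
Debentures: weight = 3.69/20.69 = 0.1783; after-tax cost = 5.2% × (1 − 0%) = 5.2000%.
WACC = 0.8217 × 12.7000% + 0.1783 × 5.2000% = 11.3624%.

11.36%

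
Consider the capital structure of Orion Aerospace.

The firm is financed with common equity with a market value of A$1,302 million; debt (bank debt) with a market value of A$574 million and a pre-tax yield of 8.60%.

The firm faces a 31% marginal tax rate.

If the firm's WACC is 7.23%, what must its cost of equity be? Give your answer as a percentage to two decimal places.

Total capital V = 1302 + 574 = 1876.
Equity weight = 1302/1876 = 0.6940.
Bank debt weight = 574/1876 = 0.3060.
Debt contribution = 0.3060 × 8.6% × (1 − 31%) = 1.8156%.
Required equity contribution = 7.23% − 1.8156% = 5.4144%.
Re = 5.4144% / 0.6940 = 7.8014%.

7.80%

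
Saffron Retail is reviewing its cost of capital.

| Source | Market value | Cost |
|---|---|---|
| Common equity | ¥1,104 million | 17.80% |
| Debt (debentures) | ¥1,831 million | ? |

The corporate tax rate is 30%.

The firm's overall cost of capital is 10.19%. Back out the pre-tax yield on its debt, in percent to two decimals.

Total capital V = 1104 + 1831 = 2935.
Equity weight = 1104/2935 = 0.3761.
Debentures weight = 1831/2935 = 0.6239.
Equity contribution = 0.3761 × 17.8% = 6.6955%.
Remaining for debt = 10.19% − 6.6955% = 3.4945%.
Rd × (1 − 30%) × 0.6239 = 3.4945%  ⇒  Rd = 8.0022%.

8.00%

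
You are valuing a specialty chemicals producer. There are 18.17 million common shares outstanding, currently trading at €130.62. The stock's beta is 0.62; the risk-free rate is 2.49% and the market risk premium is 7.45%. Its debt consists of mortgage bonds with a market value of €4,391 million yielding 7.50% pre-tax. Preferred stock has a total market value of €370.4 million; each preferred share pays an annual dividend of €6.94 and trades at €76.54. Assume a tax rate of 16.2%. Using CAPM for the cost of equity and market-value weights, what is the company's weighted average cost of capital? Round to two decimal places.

6.70%

Cost of equity via CAPM: Re = 2.49% + 0.62 × 7.45% = 7.1090%.
Cost of preferred: Rp = 6.94 / 76.54 = 9.0672%.
Market value of equity E = 130.62 × 18.17m = 2373.3654m.
Total capital V = 2373.3654 + 370.4 + 4391 = 7134.7654.
Equity: weight = 2373.3654/7134.7654 = 0.3326; cost = 7.109%.
Preferred: weight = 370.4/7134.7654 = 0.0519; cost = 9.0672%.
Mortgage bonds: weight = 4391/7134.7654 = 0.6154; after-tax cost = 7.5% × (1 − 16.2%) = 6.2850%.
WACC = 0.3326 × 7.1090% + 0.0519 × 9.0672% + 0.6154 × 6.2850% = 6.7035%.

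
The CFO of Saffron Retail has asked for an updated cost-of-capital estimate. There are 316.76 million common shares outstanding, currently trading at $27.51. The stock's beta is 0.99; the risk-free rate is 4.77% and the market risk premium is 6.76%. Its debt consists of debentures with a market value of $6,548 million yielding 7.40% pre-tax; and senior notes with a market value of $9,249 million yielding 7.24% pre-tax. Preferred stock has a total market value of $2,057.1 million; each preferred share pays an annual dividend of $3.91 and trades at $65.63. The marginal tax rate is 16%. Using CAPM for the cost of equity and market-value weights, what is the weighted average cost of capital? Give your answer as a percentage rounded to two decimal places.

7.87%

Cost of equity via CAPM: Re = 4.77% + 0.99 × 6.76% = 11.4624%.
Cost of preferred: Rp = 3.91 / 65.63 = 5.9576%.
Market value of equity E = 27.51 × 316.76m = 8714.0676m.
Total capital V = 8714.0676 + 2057.1 + 6548 + 9249 = 26568.1676.
Equity: weight = 8714.0676/26568.1676 = 0.3280; cost = 11.4624%.
Preferred: weight = 2057.1/26568.1676 = 0.0774; cost = 5.9576%.
Debentures: weight = 6548/26568.1676 = 0.2465; after-tax cost = 7.4% × (1 − 16%) = 6.2160%.
Senior notes: weight = 9249/26568.1676 = 0.3481; after-tax cost = 7.24% × (1 − 16%) = 6.0816%.
WACC = 0.3280 × 11.4624% + 0.0774 × 5.9576% + 0.2465 × 6.2160% + 0.3481 × 6.0816% = 7.8700%.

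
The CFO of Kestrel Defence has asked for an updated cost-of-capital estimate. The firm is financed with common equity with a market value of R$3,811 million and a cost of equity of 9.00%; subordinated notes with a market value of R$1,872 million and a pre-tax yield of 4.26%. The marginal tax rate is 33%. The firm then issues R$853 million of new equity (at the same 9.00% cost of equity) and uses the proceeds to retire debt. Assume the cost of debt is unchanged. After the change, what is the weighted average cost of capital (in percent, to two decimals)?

7.90%

After the change:
Total capital V = 4664 + 1019 = 5683.
Equity: weight = 4664/5683 = 0.8207; cost = 9%.
Subordinated notes: weight = 1019/5683 = 0.1793; after-tax cost = 4.26% × (1 − 33%) = 2.8542%.
WACC = 0.8207 × 9.0000% + 0.1793 × 2.8542% = 7.8980%.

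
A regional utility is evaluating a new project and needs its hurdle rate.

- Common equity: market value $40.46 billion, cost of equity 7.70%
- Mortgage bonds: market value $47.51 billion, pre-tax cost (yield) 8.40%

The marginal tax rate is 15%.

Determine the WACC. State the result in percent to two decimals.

Total capital V = 40.46 + 47.51 = 87.97.
Equity: weight = 40.46/87.97 = 0.4599; cost = 7.7%.
Mortgage bonds: weight = 47.51/87.97 = 0.5401; after-tax cost = 8.4% × (1 − 15%) = 7.1400%.
WACC = 0.4599 × 7.7000% + 0.5401 × 7.1400% = 7.3976%.

7.40%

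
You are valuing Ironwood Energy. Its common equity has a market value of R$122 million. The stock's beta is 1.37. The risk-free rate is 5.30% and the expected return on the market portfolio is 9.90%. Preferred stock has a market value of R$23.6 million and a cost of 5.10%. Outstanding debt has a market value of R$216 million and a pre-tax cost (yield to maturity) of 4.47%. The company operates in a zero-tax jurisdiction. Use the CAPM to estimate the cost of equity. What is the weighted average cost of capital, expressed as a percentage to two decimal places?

Market risk premium = 9.9% − 5.3% = 4.6%.
Cost of equity via CAPM: Re = 5.3% + 1.37 × 4.6% = 11.6020%.
Total capital V = 122 + 23.6 + 216 = 361.6.
Equity: weight = 122/361.6 = 0.3374; cost = 11.602%.
Preferred: weight = 23.6/361.6 = 0.0653; cost = 5.1%.
Debt: weight = 216/361.6 = 0.5973; after-tax cost = 4.47% × (1 − 0%) = 4.4700%.
WACC = 0.3374 × 11.6020% + 0.0653 × 5.1000% + 0.5973 × 4.4700% = 6.9174%.

6.92%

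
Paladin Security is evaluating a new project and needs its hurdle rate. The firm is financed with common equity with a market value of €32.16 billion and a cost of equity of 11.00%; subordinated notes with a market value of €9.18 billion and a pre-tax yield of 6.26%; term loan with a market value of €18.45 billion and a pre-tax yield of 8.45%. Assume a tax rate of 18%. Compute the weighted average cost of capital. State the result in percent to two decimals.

Total capital V = 32.16 + 9.18 + 18.45 = 59.79.
Equity: weight = 32.16/59.79 = 0.5379; cost = 11%.
Subordinated notes: weight = 9.18/59.79 = 0.1535; after-tax cost = 6.26% × (1 − 18%) = 5.1332%.
Term loan: weight = 18.45/59.79 = 0.3086; after-tax cost = 8.45% × (1 − 18%) = 6.9290%.
WACC = 0.5379 × 11.0000% + 0.1535 × 5.1332% + 0.3086 × 6.9290% = 8.8430%.

8.84%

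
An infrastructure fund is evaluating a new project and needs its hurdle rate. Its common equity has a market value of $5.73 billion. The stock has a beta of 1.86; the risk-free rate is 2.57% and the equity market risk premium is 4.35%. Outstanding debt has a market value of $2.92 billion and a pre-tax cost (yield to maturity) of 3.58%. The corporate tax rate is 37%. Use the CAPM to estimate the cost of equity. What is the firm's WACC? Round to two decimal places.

Cost of equity via CAPM: Re = 2.57% + 1.86 × 4.35% = 10.6610%.
Total capital V = 5.73 + 2.92 = 8.65.
Equity: weight = 5.73/8.65 = 0.6624; cost = 10.661%.
Debt: weight = 2.92/8.65 = 0.3376; after-tax cost = 3.58% × (1 − 37%) = 2.2554%.
WACC = 0.6624 × 10.6610% + 0.3376 × 2.2554% = 7.8235%.

7.82%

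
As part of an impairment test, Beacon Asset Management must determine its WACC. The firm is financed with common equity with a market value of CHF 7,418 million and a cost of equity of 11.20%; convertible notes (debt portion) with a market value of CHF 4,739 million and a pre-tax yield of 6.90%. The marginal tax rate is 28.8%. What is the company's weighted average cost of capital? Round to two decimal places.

Total capital V = 7418 + 4739 = 12157.
Equity: weight = 7418/12157 = 0.6102; cost = 11.2%.
Convertible notes (debt portion): weight = 4739/12157 = 0.3898; after-tax cost = 6.9% × (1 − 28.8%) = 4.9128%.
WACC = 0.6102 × 11.2000% + 0.3898 × 4.9128% = 8.7491%.

8.75%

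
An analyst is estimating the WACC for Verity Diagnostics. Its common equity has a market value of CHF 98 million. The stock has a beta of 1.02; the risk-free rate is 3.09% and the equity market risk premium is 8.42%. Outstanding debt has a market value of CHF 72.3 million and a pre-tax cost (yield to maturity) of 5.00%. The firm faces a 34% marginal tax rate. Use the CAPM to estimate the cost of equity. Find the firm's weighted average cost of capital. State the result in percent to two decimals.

Cost of equity via CAPM: Re = 3.09% + 1.02 × 8.42% = 11.6784%.
Total capital V = 98 + 72.3 = 170.3.
Equity: weight = 98/170.3 = 0.5755; cost = 11.6784%.
Debt: weight = 72.3/170.3 = 0.4245; after-tax cost = 5% × (1 − 34%) = 3.3000%.
WACC = 0.5755 × 11.6784% + 0.4245 × 3.3000% = 8.1214%.

8.12%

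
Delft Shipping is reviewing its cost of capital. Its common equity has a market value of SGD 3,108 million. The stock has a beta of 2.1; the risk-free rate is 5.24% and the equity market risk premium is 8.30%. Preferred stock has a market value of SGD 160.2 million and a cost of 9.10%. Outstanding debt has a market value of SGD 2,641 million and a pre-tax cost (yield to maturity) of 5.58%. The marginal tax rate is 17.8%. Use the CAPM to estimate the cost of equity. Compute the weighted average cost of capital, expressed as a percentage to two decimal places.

14.22%

Cost of equity via CAPM: Re = 5.24% + 2.1 × 8.3% = 22.6700%.
Total capital V = 3108 + 160.2 + 2641 = 5909.2.
Equity: weight = 3108/5909.2 = 0.5260; cost = 22.67%.
Preferred: weight = 160.2/5909.2 = 0.0271; cost = 9.1%.
Debt: weight = 2641/5909.2 = 0.4469; after-tax cost = 5.58% × (1 − 17.8%) = 4.5868%.
WACC = 0.5260 × 22.6700% + 0.0271 × 9.1000% + 0.4469 × 4.5868% = 14.2202%.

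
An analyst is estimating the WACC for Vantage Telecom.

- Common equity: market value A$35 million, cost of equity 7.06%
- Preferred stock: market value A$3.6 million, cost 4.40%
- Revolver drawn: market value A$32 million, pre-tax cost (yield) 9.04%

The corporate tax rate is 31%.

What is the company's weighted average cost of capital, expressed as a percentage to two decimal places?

6.55%

Total capital V = 35 + 3.6 + 32 = 70.6.
Equity: weight = 35/70.6 = 0.4958; cost = 7.06%.
Preferred: weight = 3.6/70.6 = 0.0510; cost = 4.4%.
Revolver drawn: weight = 32/70.6 = 0.4533; after-tax cost = 9.04% × (1 − 31%) = 6.2376%.
WACC = 0.4958 × 7.0600% + 0.0510 × 4.4000% + 0.4533 × 6.2376% = 6.5516%.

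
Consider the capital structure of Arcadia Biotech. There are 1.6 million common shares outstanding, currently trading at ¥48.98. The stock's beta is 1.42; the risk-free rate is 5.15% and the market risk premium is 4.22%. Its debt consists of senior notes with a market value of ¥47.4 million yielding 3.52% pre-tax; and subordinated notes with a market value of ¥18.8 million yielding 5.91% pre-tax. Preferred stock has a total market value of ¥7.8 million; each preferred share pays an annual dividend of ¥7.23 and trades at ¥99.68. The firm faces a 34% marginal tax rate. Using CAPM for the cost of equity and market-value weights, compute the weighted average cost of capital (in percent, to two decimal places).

7.31%

Cost of equity via CAPM: Re = 5.15% + 1.42 × 4.22% = 11.1424%.
Cost of preferred: Rp = 7.23 / 99.68 = 7.2532%.
Market value of equity E = 48.98 × 1.6m = 78.368m.
Total capital V = 78.368 + 7.8 + 47.4 + 18.8 = 152.368.
Equity: weight = 78.368/152.368 = 0.5143; cost = 11.1424%.
Preferred: weight = 7.8/152.368 = 0.0512; cost = 7.2532%.
Senior notes: weight = 47.4/152.368 = 0.3111; after-tax cost = 3.52% × (1 − 34%) = 2.3232%.
Subordinated notes: weight = 18.8/152.368 = 0.1234; after-tax cost = 5.91% × (1 − 34%) = 3.9006%.
WACC = 0.5143 × 11.1424% + 0.0512 × 7.2532% + 0.3111 × 2.3232% + 0.1234 × 3.9006% = 7.3062%.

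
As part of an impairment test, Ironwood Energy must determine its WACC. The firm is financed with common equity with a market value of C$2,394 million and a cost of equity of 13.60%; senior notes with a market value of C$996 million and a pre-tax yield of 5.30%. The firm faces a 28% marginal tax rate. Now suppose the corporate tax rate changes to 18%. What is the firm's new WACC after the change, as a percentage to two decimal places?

10.88%

After the change:
Total capital V = 2394 + 996 = 3390.
Equity: weight = 2394/3390 = 0.7062; cost = 13.6%.
Senior notes: weight = 996/3390 = 0.2938; after-tax cost = 5.3% × (1 − 18%) = 4.3460%.
WACC = 0.7062 × 13.6000% + 0.2938 × 4.3460% = 10.8811%.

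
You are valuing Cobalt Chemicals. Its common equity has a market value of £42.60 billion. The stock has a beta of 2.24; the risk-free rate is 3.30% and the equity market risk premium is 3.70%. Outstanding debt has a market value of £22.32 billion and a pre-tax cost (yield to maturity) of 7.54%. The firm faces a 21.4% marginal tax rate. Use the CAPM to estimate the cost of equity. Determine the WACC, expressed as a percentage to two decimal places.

Cost of equity via CAPM: Re = 3.3% + 2.24 × 3.7% = 11.5880%.
Total capital V = 42.6 + 22.32 = 64.92.
Equity: weight = 42.6/64.92 = 0.6562; cost = 11.588%.
Debt: weight = 22.32/64.92 = 0.3438; after-tax cost = 7.54% × (1 − 21.4%) = 5.9264%.
WACC = 0.6562 × 11.5880% + 0.3438 × 5.9264% = 9.6415%.

9.64%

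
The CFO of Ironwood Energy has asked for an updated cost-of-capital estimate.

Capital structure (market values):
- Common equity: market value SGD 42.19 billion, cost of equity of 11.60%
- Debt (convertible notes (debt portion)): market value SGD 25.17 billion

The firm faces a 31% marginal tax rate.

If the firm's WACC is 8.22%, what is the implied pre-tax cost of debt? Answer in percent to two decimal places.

Total capital V = 42.19 + 25.17 = 67.36.
Equity weight = 42.19/67.36 = 0.6263.
Convertible notes (debt portion) weight = 25.17/67.36 = 0.3737.
Equity contribution = 0.6263 × 11.6% = 7.2655%.
Remaining for debt = 8.22% − 7.2655% = 0.9545%.
Rd × (1 − 31%) × 0.3737 = 0.9545%  ⇒  Rd = 3.7021%.

3.70%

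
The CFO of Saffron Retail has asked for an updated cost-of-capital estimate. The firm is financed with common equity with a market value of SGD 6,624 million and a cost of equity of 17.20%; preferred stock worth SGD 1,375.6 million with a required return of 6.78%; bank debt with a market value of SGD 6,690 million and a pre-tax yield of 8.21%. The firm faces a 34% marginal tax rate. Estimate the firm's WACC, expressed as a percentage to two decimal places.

Total capital V = 6624 + 1375.6 + 6690 = 14689.6.
Equity: weight = 6624/14689.6 = 0.4509; cost = 17.2%.
Preferred: weight = 1375.6/14689.6 = 0.0936; cost = 6.78%.
Bank debt: weight = 6690/14689.6 = 0.4554; after-tax cost = 8.21% × (1 − 34%) = 5.4186%.
WACC = 0.4509 × 17.2000% + 0.0936 × 6.7800% + 0.4554 × 5.4186% = 10.8587%.

10.86%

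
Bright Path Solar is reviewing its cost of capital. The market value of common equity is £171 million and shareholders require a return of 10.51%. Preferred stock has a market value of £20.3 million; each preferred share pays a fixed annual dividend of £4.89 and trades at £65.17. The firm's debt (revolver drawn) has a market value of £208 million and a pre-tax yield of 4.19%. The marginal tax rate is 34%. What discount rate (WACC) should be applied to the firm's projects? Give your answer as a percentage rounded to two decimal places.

Cost of preferred: Rp = 4.89 / 65.17 = 7.5035%.
Total capital V = 171 + 20.3 + 208 = 399.3.
Equity: weight = 171/399.3 = 0.4282; cost = 10.51%.
Preferred: weight = 20.3/399.3 = 0.0508; cost = 7.5035%.
Revolver drawn: weight = 208/399.3 = 0.5209; after-tax cost = 4.19% × (1 − 34%) = 2.7654%.
WACC = 0.4282 × 10.5100% + 0.0508 × 7.5035% + 0.5209 × 2.7654% = 6.3229%.

6.32%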